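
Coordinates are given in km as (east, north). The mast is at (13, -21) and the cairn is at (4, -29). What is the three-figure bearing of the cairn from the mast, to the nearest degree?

228°

Δeast = 4 − 13 = -9.00; Δnorth = -29 − -21 = -8.00.
Bearing = atan2(Δeast, Δnorth) mod 360° = 228.37° ≈ 228°.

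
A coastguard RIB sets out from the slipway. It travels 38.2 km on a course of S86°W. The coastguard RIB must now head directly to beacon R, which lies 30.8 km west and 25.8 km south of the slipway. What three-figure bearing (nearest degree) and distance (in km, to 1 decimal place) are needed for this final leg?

Leg 1 (S86°W, 38.2 km): east 38.2 sin 266° = -38.11, north 38.2 cos 266° = -2.66
Current position: (-38.11, -2.66). Target: (-30.8, -25.8). Remaining: Δeast = 7.31, Δnorth = -23.14.
Bearing = atan2(7.31, -23.14) mod 360° = 162.47°; distance = √((7.31)² + (-23.14)²) = 24.262 km.

162°, 24.3 km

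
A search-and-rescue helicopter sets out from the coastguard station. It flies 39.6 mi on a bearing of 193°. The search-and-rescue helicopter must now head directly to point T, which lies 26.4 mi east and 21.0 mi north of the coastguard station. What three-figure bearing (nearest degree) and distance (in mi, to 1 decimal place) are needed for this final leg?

Leg 1 (193°, 39.6 mi): east 39.6 sin 193° = -8.91, north 39.6 cos 193° = -38.59
Current position: (-8.91, -38.59). Target: (26.4, 21.0). Remaining: Δeast = 35.31, Δnorth = 59.59.
Bearing = atan2(35.31, 59.59) mod 360° = 30.65°; distance = √((35.31)² + (59.59)²) = 69.261 mi.

031°, 69.3 mi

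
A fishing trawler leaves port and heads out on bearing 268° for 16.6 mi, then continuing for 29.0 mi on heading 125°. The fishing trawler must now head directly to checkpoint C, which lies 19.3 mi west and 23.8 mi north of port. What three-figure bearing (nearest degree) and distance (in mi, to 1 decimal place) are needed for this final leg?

Leg 1 (268°, 16.6 mi): east 16.6 sin 268° = -16.59, north 16.6 cos 268° = -0.58
Leg 2 (125°, 29.0 mi): east 29.0 sin 125° = 23.76, north 29.0 cos 125° = -16.63
Current position: (7.17, -17.21). Target: (-19.3, 23.8). Remaining: Δeast = -26.47, Δnorth = 41.01.
Bearing = atan2(-26.47, 41.01) mod 360° = 327.17°; distance = √((-26.47)² + (41.01)²) = 48.811 mi.

327°, 48.8 mi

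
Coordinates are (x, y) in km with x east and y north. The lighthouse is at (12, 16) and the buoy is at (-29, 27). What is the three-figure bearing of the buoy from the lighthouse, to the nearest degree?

Δeast = -29 − 12 = -41.00; Δnorth = 27 − 16 = 11.00.
Bearing = atan2(Δeast, Δnorth) mod 360° = 285.02° ≈ 285°.

285°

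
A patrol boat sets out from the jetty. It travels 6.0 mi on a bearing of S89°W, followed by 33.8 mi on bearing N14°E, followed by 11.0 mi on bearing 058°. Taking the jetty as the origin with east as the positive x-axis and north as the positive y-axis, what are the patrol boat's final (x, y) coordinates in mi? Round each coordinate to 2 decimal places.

Leg 1 (S89°W, 6.0 mi): east 6.0 sin 269° = -6.00, north 6.0 cos 269° = -0.10
Leg 2 (N14°E, 33.8 mi): east 33.8 sin 14° = 8.18, north 33.8 cos 14° = 32.80
Leg 3 (058°, 11.0 mi): east 11.0 sin 58° = 9.33, north 11.0 cos 58° = 5.83
Summing: 11.51 mi east, 38.52 mi north → (11.51, 38.52).

(11.51, 38.52)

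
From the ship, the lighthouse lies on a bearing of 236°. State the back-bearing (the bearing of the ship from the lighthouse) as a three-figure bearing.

056°

Back-bearing = 236° − 180° = 056°.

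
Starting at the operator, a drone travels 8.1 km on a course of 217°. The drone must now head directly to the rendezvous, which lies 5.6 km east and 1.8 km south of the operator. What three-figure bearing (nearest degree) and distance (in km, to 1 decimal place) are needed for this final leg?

066°, 11.5 km

Leg 1 (217°, 8.1 km): east 8.1 sin 217° = -4.87, north 8.1 cos 217° = -6.47
Current position: (-4.87, -6.47). Target: (5.6, -1.8). Remaining: Δeast = 10.47, Δnorth = 4.67.
Bearing = atan2(10.47, 4.67) mod 360° = 65.98°; distance = √((10.47)² + (4.67)²) = 11.468 km.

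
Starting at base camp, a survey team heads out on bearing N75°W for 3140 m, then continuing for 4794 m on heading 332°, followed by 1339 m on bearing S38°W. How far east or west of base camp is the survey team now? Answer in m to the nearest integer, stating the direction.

Leg 1 (N75°W, 3140 m): east 3140 sin 285° = -3033.01, north 3140 cos 285° = 812.69
Leg 2 (332°, 4794 m): east 4794 sin 332° = -2250.65, north 4794 cos 332° = 4232.85
Leg 3 (S38°W, 1339 m): east 1339 sin 218° = -824.37, north 1339 cos 218° = -1055.15
Net east component: -6108.02 m.

6108 m west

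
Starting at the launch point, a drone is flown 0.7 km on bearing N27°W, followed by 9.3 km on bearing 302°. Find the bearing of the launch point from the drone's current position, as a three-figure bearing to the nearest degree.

124°

Leg 1 (N27°W, 0.7 km): east 0.7 sin 333° = -0.32, north 0.7 cos 333° = 0.62
Leg 2 (302°, 9.3 km): east 9.3 sin 302° = -7.89, north 9.3 cos 302° = 4.93
Net displacement: -8.20 east, 5.55 north. Direction back to start is (8.20, -5.55): bearing = atan2(8.20, -5.55) mod 360° = 124.09° ≈ 124°.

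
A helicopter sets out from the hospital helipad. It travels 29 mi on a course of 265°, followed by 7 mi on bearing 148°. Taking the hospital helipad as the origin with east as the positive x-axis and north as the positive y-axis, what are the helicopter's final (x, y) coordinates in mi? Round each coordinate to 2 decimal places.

(-25.18, -8.46)

Leg 1 (265°, 29 mi): east 29 sin 265° = -28.89, north 29 cos 265° = -2.53
Leg 2 (148°, 7 mi): east 7 sin 148° = 3.71, north 7 cos 148° = -5.94
Summing: -25.18 mi east, -8.46 mi north → (-25.18, -8.46).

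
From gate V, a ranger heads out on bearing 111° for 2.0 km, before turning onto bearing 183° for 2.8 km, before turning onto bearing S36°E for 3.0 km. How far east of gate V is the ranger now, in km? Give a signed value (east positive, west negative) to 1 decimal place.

3.5 km

Leg 1 (111°, 2.0 km): east 2.0 sin 111° = 1.87, north 2.0 cos 111° = -0.72
Leg 2 (183°, 2.8 km): east 2.8 sin 183° = -0.15, north 2.8 cos 183° = -2.80
Leg 3 (S36°E, 3.0 km): east 3.0 sin 144° = 1.76, north 3.0 cos 144° = -2.43
Net east component: 3.48 km.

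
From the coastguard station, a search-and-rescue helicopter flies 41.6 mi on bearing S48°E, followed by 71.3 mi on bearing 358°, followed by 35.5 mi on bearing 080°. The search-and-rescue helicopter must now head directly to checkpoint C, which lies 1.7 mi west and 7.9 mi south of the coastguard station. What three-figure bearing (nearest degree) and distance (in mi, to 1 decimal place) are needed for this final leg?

Leg 1 (S48°E, 41.6 mi): east 41.6 sin 132° = 30.91, north 41.6 cos 132° = -27.84
Leg 2 (358°, 71.3 mi): east 71.3 sin 358° = -2.49, north 71.3 cos 358° = 71.26
Leg 3 (080°, 35.5 mi): east 35.5 sin 80° = 34.96, north 35.5 cos 80° = 6.16
Current position: (63.39, 49.59). Target: (-1.7, -7.9). Remaining: Δeast = -65.09, Δnorth = -57.49.
Bearing = atan2(-65.09, -57.49) mod 360° = 228.55°; distance = √((-65.09)² + (-57.49)²) = 86.838 mi.

229°, 86.8 mi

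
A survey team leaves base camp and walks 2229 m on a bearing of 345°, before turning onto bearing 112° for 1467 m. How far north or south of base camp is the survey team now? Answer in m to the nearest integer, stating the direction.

Leg 1 (345°, 2229 m): east 2229 sin 345° = -576.91, north 2229 cos 345° = 2153.05
Leg 2 (112°, 1467 m): east 1467 sin 112° = 1360.18, north 1467 cos 112° = -549.55
Net north component: 1603.50 m.

1604 m north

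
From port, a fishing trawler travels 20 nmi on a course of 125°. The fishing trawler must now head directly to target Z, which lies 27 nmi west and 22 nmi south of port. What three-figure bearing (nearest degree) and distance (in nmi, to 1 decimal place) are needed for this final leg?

Leg 1 (125°, 20 nmi): east 20 sin 125° = 16.38, north 20 cos 125° = -11.47
Current position: (16.38, -11.47). Target: (-27, -22). Remaining: Δeast = -43.38, Δnorth = -10.53.
Bearing = atan2(-43.38, -10.53) mod 360° = 256.36°; distance = √((-43.38)² + (-10.53)²) = 44.642 nmi.

256°, 44.6 nmi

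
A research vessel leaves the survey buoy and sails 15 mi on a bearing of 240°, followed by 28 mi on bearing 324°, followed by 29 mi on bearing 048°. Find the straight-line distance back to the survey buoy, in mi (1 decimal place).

Leg 1 (240°, 15 mi): east 15 sin 240° = -12.99, north 15 cos 240° = -7.50
Leg 2 (324°, 28 mi): east 28 sin 324° = -16.46, north 28 cos 324° = 22.65
Leg 3 (048°, 29 mi): east 29 sin 48° = 21.55, north 29 cos 48° = 19.40
Net: -7.90 east, 34.56 north. Distance = √((-7.90)² + (34.56)²) = 35.448 mi.

35.4 mi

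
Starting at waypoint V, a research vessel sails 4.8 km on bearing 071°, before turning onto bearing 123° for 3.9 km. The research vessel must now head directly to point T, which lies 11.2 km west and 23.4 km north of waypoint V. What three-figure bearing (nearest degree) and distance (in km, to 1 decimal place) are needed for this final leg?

322°, 30.6 km

Leg 1 (071°, 4.8 km): east 4.8 sin 71° = 4.54, north 4.8 cos 71° = 1.56
Leg 2 (123°, 3.9 km): east 3.9 sin 123° = 3.27, north 3.9 cos 123° = -2.12
Current position: (7.81, -0.56). Target: (-11.2, 23.4). Remaining: Δeast = -19.01, Δnorth = 23.96.
Bearing = atan2(-19.01, 23.96) mod 360° = 321.57°; distance = √((-19.01)² + (23.96)²) = 30.586 km.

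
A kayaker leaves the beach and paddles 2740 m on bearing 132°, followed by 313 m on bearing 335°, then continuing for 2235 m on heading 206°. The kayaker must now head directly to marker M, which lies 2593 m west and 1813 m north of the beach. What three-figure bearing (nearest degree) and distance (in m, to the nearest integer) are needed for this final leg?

Leg 1 (132°, 2740 m): east 2740 sin 132° = 2036.22, north 2740 cos 132° = -1833.42
Leg 2 (335°, 313 m): east 313 sin 335° = -132.28, north 313 cos 335° = 283.67
Leg 3 (206°, 2235 m): east 2235 sin 206° = -979.76, north 2235 cos 206° = -2008.80
Current position: (924.18, -3558.55). Target: (-2593, 1813). Remaining: Δeast = -3517.18, Δnorth = 5371.55.
Bearing = atan2(-3517.18, 5371.55) mod 360° = 326.78°; distance = √((-3517.18)² + (5371.55)²) = 6420.597 m.

327°, 6421 m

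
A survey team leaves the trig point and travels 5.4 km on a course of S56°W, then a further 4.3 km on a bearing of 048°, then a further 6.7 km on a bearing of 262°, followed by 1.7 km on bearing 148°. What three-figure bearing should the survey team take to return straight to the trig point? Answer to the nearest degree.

Leg 1 (S56°W, 5.4 km): east 5.4 sin 236° = -4.48, north 5.4 cos 236° = -3.02
Leg 2 (048°, 4.3 km): east 4.3 sin 48° = 3.20, north 4.3 cos 48° = 2.88
Leg 3 (262°, 6.7 km): east 6.7 sin 262° = -6.63, north 6.7 cos 262° = -0.93
Leg 4 (148°, 1.7 km): east 1.7 sin 148° = 0.90, north 1.7 cos 148° = -1.44
Net displacement: -7.02 east, -2.52 north. Direction back to start is (7.02, 2.52): bearing = atan2(7.02, 2.52) mod 360° = 70.27° ≈ 070°.

070°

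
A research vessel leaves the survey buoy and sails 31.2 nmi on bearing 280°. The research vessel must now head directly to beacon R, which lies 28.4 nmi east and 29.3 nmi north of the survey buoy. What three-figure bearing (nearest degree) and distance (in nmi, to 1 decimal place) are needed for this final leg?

068°, 63.8 nmi

Leg 1 (280°, 31.2 nmi): east 31.2 sin 280° = -30.73, north 31.2 cos 280° = 5.42
Current position: (-30.73, 5.42). Target: (28.4, 29.3). Remaining: Δeast = 59.13, Δnorth = 23.88.
Bearing = atan2(59.13, 23.88) mod 360° = 68.01°; distance = √((59.13)² + (23.88)²) = 63.767 nmi.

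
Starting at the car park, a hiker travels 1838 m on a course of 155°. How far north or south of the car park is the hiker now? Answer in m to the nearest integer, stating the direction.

Leg 1 (155°, 1838 m): east 1838 sin 155° = 776.77, north 1838 cos 155° = -1665.79
Net north component: -1665.79 m.

1666 m south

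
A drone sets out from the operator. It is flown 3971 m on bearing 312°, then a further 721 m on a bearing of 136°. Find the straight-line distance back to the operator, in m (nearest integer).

3252 m

Leg 1 (312°, 3971 m): east 3971 sin 312° = -2951.03, north 3971 cos 312° = 2657.12
Leg 2 (136°, 721 m): east 721 sin 136° = 500.85, north 721 cos 136° = -518.64
Net: -2450.18 east, 2138.47 north. Distance = √((-2450.18)² + (2138.47)²) = 3252.145 m.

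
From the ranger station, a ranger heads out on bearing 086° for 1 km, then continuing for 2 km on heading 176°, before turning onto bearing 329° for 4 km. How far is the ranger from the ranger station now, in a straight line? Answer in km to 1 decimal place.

Leg 1 (086°, 1 km): east 1 sin 86° = 1.00, north 1 cos 86° = 0.07
Leg 2 (176°, 2 km): east 2 sin 176° = 0.14, north 2 cos 176° = -2.00
Leg 3 (329°, 4 km): east 4 sin 329° = -2.06, north 4 cos 329° = 3.43
Net: -0.92 east, 1.50 north. Distance = √((-0.92)² + (1.50)²) = 1.764 km.

1.8 km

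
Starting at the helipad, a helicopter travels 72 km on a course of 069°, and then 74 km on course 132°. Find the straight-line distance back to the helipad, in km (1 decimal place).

124.5 km

Leg 1 (069°, 72 km): east 72 sin 69° = 67.22, north 72 cos 69° = 25.80
Leg 2 (132°, 74 km): east 74 sin 132° = 54.99, north 74 cos 132° = -49.52
Net: 122.21 east, -23.71 north. Distance = √((122.21)² + (-23.71)²) = 124.490 km.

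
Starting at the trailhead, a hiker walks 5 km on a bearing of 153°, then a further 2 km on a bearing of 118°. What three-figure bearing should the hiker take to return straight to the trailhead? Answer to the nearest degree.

Leg 1 (153°, 5 km): east 5 sin 153° = 2.27, north 5 cos 153° = -4.46
Leg 2 (118°, 2 km): east 2 sin 118° = 1.77, north 2 cos 118° = -0.94
Net displacement: 4.04 east, -5.39 north. Direction back to start is (-4.04, 5.39): bearing = atan2(-4.04, 5.39) mod 360° = 323.20° ≈ 323°.

323°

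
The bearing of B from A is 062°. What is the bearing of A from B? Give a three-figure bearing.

Back-bearing = 062° + 180° = 242°.

242°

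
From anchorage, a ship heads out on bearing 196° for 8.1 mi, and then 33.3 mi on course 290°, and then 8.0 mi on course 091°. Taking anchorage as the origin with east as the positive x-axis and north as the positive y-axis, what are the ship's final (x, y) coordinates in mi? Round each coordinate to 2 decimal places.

Leg 1 (196°, 8.1 mi): east 8.1 sin 196° = -2.23, north 8.1 cos 196° = -7.79
Leg 2 (290°, 33.3 mi): east 33.3 sin 290° = -31.29, north 33.3 cos 290° = 11.39
Leg 3 (091°, 8.0 mi): east 8.0 sin 91° = 8.00, north 8.0 cos 91° = -0.14
Summing: -25.53 mi east, 3.46 mi north → (-25.53, 3.46).

(-25.53, 3.46)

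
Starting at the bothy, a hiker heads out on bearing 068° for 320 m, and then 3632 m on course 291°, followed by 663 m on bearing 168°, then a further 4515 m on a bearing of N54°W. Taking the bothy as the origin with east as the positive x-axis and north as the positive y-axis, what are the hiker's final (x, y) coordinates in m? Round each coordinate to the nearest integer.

(-6609, 3427)

Leg 1 (068°, 320 m): east 320 sin 68° = 296.70, north 320 cos 68° = 119.87
Leg 2 (291°, 3632 m): east 3632 sin 291° = -3390.76, north 3632 cos 291° = 1301.59
Leg 3 (168°, 663 m): east 663 sin 168° = 137.85, north 663 cos 168° = -648.51
Leg 4 (N54°W, 4515 m): east 4515 sin 306° = -3652.71, north 4515 cos 306° = 2653.85
Summing: -6608.93 m east, 3426.81 m north → (-6609, 3427).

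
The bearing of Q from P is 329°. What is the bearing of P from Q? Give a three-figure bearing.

149°

Back-bearing = 329° − 180° = 149°.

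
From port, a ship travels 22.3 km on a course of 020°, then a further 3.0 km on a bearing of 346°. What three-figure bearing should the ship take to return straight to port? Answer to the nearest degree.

196°

Leg 1 (020°, 22.3 km): east 22.3 sin 20° = 7.63, north 22.3 cos 20° = 20.96
Leg 2 (346°, 3.0 km): east 3.0 sin 346° = -0.73, north 3.0 cos 346° = 2.91
Net displacement: 6.90 east, 23.87 north. Direction back to start is (-6.90, -23.87): bearing = atan2(-6.90, -23.87) mod 360° = 196.13° ≈ 196°.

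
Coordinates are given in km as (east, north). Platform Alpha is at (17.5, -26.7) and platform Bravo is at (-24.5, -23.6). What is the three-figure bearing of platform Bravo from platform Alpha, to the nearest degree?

Δeast = -24.5 − 17.5 = -42.00; Δnorth = -23.6 − -26.7 = 3.10.
Bearing = atan2(Δeast, Δnorth) mod 360° = 274.22° ≈ 274°.

274°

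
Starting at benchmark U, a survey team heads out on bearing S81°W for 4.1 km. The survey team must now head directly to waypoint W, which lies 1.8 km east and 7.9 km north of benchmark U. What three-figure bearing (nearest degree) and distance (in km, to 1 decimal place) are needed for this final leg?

Leg 1 (S81°W, 4.1 km): east 4.1 sin 261° = -4.05, north 4.1 cos 261° = -0.64
Current position: (-4.05, -0.64). Target: (1.8, 7.9). Remaining: Δeast = 5.85, Δnorth = 8.54.
Bearing = atan2(5.85, 8.54) mod 360° = 34.41°; distance = √((5.85)² + (8.54)²) = 10.352 km.

034°, 10.4 km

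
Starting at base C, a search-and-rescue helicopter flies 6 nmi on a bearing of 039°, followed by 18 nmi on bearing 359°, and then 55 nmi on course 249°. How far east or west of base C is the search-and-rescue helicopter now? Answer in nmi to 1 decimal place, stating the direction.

Leg 1 (039°, 6 nmi): east 6 sin 39° = 3.78, north 6 cos 39° = 4.66
Leg 2 (359°, 18 nmi): east 18 sin 359° = -0.31, north 18 cos 359° = 18.00
Leg 3 (249°, 55 nmi): east 55 sin 249° = -51.35, north 55 cos 249° = -19.71
Net east component: -47.89 nmi.

47.9 nmi west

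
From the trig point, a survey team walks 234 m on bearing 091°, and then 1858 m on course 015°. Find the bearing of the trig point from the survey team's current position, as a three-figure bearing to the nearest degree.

Leg 1 (091°, 234 m): east 234 sin 91° = 233.96, north 234 cos 91° = -4.08
Leg 2 (015°, 1858 m): east 1858 sin 15° = 480.89, north 1858 cos 15° = 1794.69
Net displacement: 714.85 east, 1790.61 north. Direction back to start is (-714.85, -1790.61): bearing = atan2(-714.85, -1790.61) mod 360° = 201.76° ≈ 202°.

202°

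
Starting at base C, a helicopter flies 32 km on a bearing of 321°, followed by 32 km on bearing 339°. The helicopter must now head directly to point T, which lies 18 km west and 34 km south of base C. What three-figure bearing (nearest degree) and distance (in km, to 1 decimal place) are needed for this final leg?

Leg 1 (321°, 32 km): east 32 sin 321° = -20.14, north 32 cos 321° = 24.87
Leg 2 (339°, 32 km): east 32 sin 339° = -11.47, north 32 cos 339° = 29.87
Current position: (-31.61, 54.74). Target: (-18, -34). Remaining: Δeast = 13.61, Δnorth = -88.74.
Bearing = atan2(13.61, -88.74) mod 360° = 171.28°; distance = √((13.61)² + (-88.74)²) = 89.780 km.

171°, 89.8 km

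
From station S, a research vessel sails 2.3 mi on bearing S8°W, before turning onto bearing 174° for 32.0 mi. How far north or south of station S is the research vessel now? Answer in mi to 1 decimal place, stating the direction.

34.1 mi south

Leg 1 (S8°W, 2.3 mi): east 2.3 sin 188° = -0.32, north 2.3 cos 188° = -2.28
Leg 2 (174°, 32.0 mi): east 32.0 sin 174° = 3.34, north 32.0 cos 174° = -31.82
Net north component: -34.10 mi.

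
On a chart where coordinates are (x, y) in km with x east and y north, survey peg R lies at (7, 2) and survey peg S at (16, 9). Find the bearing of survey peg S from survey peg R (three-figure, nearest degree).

Δeast = 16 − 7 = 9.00; Δnorth = 9 − 2 = 7.00.
Bearing = atan2(Δeast, Δnorth) mod 360° = 52.13° ≈ 052°.

052°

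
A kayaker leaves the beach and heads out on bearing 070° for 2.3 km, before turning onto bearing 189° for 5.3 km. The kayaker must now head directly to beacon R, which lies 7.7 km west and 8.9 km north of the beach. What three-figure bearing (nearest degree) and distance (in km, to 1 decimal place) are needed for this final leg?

326°, 16.1 km

Leg 1 (070°, 2.3 km): east 2.3 sin 70° = 2.16, north 2.3 cos 70° = 0.79
Leg 2 (189°, 5.3 km): east 5.3 sin 189° = -0.83, north 5.3 cos 189° = -5.23
Current position: (1.33, -4.45). Target: (-7.7, 8.9). Remaining: Δeast = -9.03, Δnorth = 13.35.
Bearing = atan2(-9.03, 13.35) mod 360° = 325.92°; distance = √((-9.03)² + (13.35)²) = 16.117 km.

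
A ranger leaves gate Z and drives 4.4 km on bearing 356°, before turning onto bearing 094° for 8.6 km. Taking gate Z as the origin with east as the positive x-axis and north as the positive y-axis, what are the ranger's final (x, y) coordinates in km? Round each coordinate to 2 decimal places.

Leg 1 (356°, 4.4 km): east 4.4 sin 356° = -0.31, north 4.4 cos 356° = 4.39
Leg 2 (094°, 8.6 km): east 8.6 sin 94° = 8.58, north 8.6 cos 94° = -0.60
Summing: 8.27 km east, 3.79 km north → (8.27, 3.79).

(8.27, 3.79)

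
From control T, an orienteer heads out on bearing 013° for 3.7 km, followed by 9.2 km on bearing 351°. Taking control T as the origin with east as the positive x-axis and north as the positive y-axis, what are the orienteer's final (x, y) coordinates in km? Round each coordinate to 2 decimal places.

(-0.61, 12.69)

Leg 1 (013°, 3.7 km): east 3.7 sin 13° = 0.83, north 3.7 cos 13° = 3.61
Leg 2 (351°, 9.2 km): east 9.2 sin 351° = -1.44, north 9.2 cos 351° = 9.09
Summing: -0.61 km east, 12.69 km north → (-0.61, 12.69).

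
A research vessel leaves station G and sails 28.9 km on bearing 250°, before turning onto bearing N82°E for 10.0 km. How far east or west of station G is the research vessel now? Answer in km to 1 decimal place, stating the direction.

17.3 km west

Leg 1 (250°, 28.9 km): east 28.9 sin 250° = -27.16, north 28.9 cos 250° = -9.88
Leg 2 (N82°E, 10.0 km): east 10.0 sin 82° = 9.90, north 10.0 cos 82° = 1.39
Net east component: -17.25 km.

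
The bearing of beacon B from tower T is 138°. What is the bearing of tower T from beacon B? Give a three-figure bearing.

318°

Back-bearing = 138° + 180° = 318°.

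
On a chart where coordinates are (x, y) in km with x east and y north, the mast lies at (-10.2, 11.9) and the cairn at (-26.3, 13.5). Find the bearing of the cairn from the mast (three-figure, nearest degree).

276°

Δeast = -26.3 − -10.2 = -16.10; Δnorth = 13.5 − 11.9 = 1.60.
Bearing = atan2(Δeast, Δnorth) mod 360° = 275.68° ≈ 276°.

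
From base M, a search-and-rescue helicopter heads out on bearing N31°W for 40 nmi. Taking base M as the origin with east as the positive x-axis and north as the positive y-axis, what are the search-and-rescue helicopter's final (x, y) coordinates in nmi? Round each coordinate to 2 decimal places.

(-20.60, 34.29)

Leg 1 (N31°W, 40 nmi): east 40 sin 329° = -20.60, north 40 cos 329° = 34.29
Summing: -20.60 nmi east, 34.29 nmi north → (-20.60, 34.29).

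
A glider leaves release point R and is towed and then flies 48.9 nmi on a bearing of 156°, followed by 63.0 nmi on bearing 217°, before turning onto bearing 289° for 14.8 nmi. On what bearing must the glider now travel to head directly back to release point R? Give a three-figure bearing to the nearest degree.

020°

Leg 1 (156°, 48.9 nmi): east 48.9 sin 156° = 19.89, north 48.9 cos 156° = -44.67
Leg 2 (217°, 63.0 nmi): east 63.0 sin 217° = -37.91, north 63.0 cos 217° = -50.31
Leg 3 (289°, 14.8 nmi): east 14.8 sin 289° = -13.99, north 14.8 cos 289° = 4.82
Net displacement: -32.02 east, -90.17 north. Direction back to start is (32.02, 90.17): bearing = atan2(32.02, 90.17) mod 360° = 19.55° ≈ 020°.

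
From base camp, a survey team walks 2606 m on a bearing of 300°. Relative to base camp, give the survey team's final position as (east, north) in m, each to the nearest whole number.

Leg 1 (300°, 2606 m): east 2606 sin 300° = -2256.86, north 2606 cos 300° = 1303.00
Summing: -2256.86 m east, 1303.00 m north → (-2257, 1303).

(-2257, 1303)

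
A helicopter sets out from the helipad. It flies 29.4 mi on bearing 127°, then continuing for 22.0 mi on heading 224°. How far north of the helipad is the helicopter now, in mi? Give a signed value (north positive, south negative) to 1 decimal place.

Leg 1 (127°, 29.4 mi): east 29.4 sin 127° = 23.48, north 29.4 cos 127° = -17.69
Leg 2 (224°, 22.0 mi): east 22.0 sin 224° = -15.28, north 22.0 cos 224° = -15.83
Net north component: -33.52 mi.

-33.5 mi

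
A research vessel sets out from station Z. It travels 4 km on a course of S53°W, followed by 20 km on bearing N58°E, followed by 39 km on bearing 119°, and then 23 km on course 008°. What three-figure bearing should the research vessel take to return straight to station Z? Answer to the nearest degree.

257°

Leg 1 (S53°W, 4 km): east 4 sin 233° = -3.19, north 4 cos 233° = -2.41
Leg 2 (N58°E, 20 km): east 20 sin 58° = 16.96, north 20 cos 58° = 10.60
Leg 3 (119°, 39 km): east 39 sin 119° = 34.11, north 39 cos 119° = -18.91
Leg 4 (008°, 23 km): east 23 sin 8° = 3.20, north 23 cos 8° = 22.78
Net displacement: 51.08 east, 12.06 north. Direction back to start is (-51.08, -12.06): bearing = atan2(-51.08, -12.06) mod 360° = 256.72° ≈ 257°.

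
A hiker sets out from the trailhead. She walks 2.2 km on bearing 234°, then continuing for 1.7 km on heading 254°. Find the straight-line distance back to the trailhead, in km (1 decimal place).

3.8 km

Leg 1 (234°, 2.2 km): east 2.2 sin 234° = -1.78, north 2.2 cos 234° = -1.29
Leg 2 (254°, 1.7 km): east 1.7 sin 254° = -1.63, north 1.7 cos 254° = -0.47
Net: -3.41 east, -1.76 north. Distance = √((-3.41)² + (-1.76)²) = 3.842 km.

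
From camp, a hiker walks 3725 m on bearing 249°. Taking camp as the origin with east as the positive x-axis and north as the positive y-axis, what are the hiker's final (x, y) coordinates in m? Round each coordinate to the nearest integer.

(-3478, -1335)

Leg 1 (249°, 3725 m): east 3725 sin 249° = -3477.59, north 3725 cos 249° = -1334.92
Summing: -3477.59 m east, -1334.92 m north → (-3478, -1335).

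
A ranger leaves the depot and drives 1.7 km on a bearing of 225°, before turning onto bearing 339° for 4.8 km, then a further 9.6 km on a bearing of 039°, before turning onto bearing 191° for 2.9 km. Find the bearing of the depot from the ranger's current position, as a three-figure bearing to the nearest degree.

Leg 1 (225°, 1.7 km): east 1.7 sin 225° = -1.20, north 1.7 cos 225° = -1.20
Leg 2 (339°, 4.8 km): east 4.8 sin 339° = -1.72, north 4.8 cos 339° = 4.48
Leg 3 (039°, 9.6 km): east 9.6 sin 39° = 6.04, north 9.6 cos 39° = 7.46
Leg 4 (191°, 2.9 km): east 2.9 sin 191° = -0.55, north 2.9 cos 191° = -2.85
Net displacement: 2.57 east, 7.89 north. Direction back to start is (-2.57, -7.89): bearing = atan2(-2.57, -7.89) mod 360° = 198.01° ≈ 198°.

198°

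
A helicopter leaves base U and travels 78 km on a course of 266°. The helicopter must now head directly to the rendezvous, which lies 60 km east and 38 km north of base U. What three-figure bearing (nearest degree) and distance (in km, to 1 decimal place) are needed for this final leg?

073°, 144.5 km

Leg 1 (266°, 78 km): east 78 sin 266° = -77.81, north 78 cos 266° = -5.44
Current position: (-77.81, -5.44). Target: (60, 38). Remaining: Δeast = 137.81, Δnorth = 43.44.
Bearing = atan2(137.81, 43.44) mod 360° = 72.50°; distance = √((137.81)² + (43.44)²) = 144.495 km.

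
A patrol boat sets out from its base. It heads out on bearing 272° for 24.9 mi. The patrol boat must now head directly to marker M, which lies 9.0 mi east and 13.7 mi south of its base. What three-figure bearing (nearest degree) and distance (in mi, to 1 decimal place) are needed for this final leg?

Leg 1 (272°, 24.9 mi): east 24.9 sin 272° = -24.88, north 24.9 cos 272° = 0.87
Current position: (-24.88, 0.87). Target: (9.0, -13.7). Remaining: Δeast = 33.88, Δnorth = -14.57.
Bearing = atan2(33.88, -14.57) mod 360° = 113.27°; distance = √((33.88)² + (-14.57)²) = 36.884 mi.

113°, 36.9 mi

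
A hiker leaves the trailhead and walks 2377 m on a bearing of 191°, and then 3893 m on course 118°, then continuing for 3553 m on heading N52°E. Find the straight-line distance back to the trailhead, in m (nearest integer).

Leg 1 (191°, 2377 m): east 2377 sin 191° = -453.55, north 2377 cos 191° = -2333.33
Leg 2 (118°, 3893 m): east 3893 sin 118° = 3437.31, north 3893 cos 118° = -1827.65
Leg 3 (N52°E, 3553 m): east 3553 sin 52° = 2799.80, north 3553 cos 52° = 2187.45
Net: 5783.56 east, -1973.54 north. Distance = √((5783.56)² + (-1973.54)²) = 6111.011 m.

6111 m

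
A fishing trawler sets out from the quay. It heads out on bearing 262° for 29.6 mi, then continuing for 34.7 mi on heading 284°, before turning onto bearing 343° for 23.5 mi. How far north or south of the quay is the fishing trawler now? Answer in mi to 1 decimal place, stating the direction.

Leg 1 (262°, 29.6 mi): east 29.6 sin 262° = -29.31, north 29.6 cos 262° = -4.12
Leg 2 (284°, 34.7 mi): east 34.7 sin 284° = -33.67, north 34.7 cos 284° = 8.39
Leg 3 (343°, 23.5 mi): east 23.5 sin 343° = -6.87, north 23.5 cos 343° = 22.47
Net north component: 26.75 mi.

26.7 mi north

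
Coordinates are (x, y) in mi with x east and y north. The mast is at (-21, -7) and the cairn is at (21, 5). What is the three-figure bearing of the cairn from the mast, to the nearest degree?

Δeast = 21 − -21 = 42.00; Δnorth = 5 − -7 = 12.00.
Bearing = atan2(Δeast, Δnorth) mod 360° = 74.05° ≈ 074°.

074°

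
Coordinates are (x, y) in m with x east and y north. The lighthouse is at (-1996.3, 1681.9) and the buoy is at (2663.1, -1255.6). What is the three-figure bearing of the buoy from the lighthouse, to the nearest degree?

122°

Δeast = 2663.1 − -1996.3 = 4659.40; Δnorth = -1255.6 − 1681.9 = -2937.50.
Bearing = atan2(Δeast, Δnorth) mod 360° = 122.23° ≈ 122°.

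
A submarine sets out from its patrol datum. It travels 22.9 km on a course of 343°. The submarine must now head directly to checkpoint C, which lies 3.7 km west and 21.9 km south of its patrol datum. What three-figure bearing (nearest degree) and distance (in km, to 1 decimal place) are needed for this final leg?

Leg 1 (343°, 22.9 km): east 22.9 sin 343° = -6.70, north 22.9 cos 343° = 21.90
Current position: (-6.70, 21.90). Target: (-3.7, -21.9). Remaining: Δeast = 3.00, Δnorth = -43.80.
Bearing = atan2(3.00, -43.80) mod 360° = 176.09°; distance = √((3.00)² + (-43.80)²) = 43.902 km.

176°, 43.9 km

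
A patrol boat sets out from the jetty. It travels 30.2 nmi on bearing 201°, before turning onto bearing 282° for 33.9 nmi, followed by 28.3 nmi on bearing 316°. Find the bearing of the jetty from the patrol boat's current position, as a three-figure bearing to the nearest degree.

089°

Leg 1 (201°, 30.2 nmi): east 30.2 sin 201° = -10.82, north 30.2 cos 201° = -28.19
Leg 2 (282°, 33.9 nmi): east 33.9 sin 282° = -33.16, north 33.9 cos 282° = 7.05
Leg 3 (316°, 28.3 nmi): east 28.3 sin 316° = -19.66, north 28.3 cos 316° = 20.36
Net displacement: -63.64 east, -0.79 north. Direction back to start is (63.64, 0.79): bearing = atan2(63.64, 0.79) mod 360° = 89.29° ≈ 089°.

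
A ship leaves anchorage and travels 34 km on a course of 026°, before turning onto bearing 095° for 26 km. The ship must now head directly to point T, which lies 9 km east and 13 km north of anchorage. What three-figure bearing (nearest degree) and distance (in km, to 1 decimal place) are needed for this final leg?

Leg 1 (026°, 34 km): east 34 sin 26° = 14.90, north 34 cos 26° = 30.56
Leg 2 (095°, 26 km): east 26 sin 95° = 25.90, north 26 cos 95° = -2.27
Current position: (40.81, 28.29). Target: (9, 13). Remaining: Δeast = -31.81, Δnorth = -15.29.
Bearing = atan2(-31.81, -15.29) mod 360° = 244.32°; distance = √((-31.81)² + (-15.29)²) = 35.291 km.

244°, 35.3 km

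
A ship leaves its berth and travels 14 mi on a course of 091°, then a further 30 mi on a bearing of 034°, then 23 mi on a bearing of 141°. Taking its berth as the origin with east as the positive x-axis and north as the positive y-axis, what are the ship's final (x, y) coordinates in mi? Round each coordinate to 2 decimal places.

(45.25, 6.75)

Leg 1 (091°, 14 mi): east 14 sin 91° = 14.00, north 14 cos 91° = -0.24
Leg 2 (034°, 30 mi): east 30 sin 34° = 16.78, north 30 cos 34° = 24.87
Leg 3 (141°, 23 mi): east 23 sin 141° = 14.47, north 23 cos 141° = -17.87
Summing: 45.25 mi east, 6.75 mi north → (45.25, 6.75).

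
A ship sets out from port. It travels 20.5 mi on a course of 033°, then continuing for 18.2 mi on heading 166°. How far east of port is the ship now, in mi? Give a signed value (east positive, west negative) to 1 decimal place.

15.6 mi

Leg 1 (033°, 20.5 mi): east 20.5 sin 33° = 11.17, north 20.5 cos 33° = 17.19
Leg 2 (166°, 18.2 mi): east 18.2 sin 166° = 4.40, north 18.2 cos 166° = -17.66
Net east component: 15.57 mi.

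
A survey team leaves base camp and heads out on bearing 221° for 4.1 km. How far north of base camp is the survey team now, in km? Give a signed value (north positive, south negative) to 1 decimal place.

Leg 1 (221°, 4.1 km): east 4.1 sin 221° = -2.69, north 4.1 cos 221° = -3.09
Net north component: -3.09 km.

-3.1 km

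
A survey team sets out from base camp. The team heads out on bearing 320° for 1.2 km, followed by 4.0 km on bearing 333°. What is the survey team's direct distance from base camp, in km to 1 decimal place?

Leg 1 (320°, 1.2 km): east 1.2 sin 320° = -0.77, north 1.2 cos 320° = 0.92
Leg 2 (333°, 4.0 km): east 4.0 sin 333° = -1.82, north 4.0 cos 333° = 3.56
Net: -2.59 east, 4.48 north. Distance = √((-2.59)² + (4.48)²) = 5.176 km.

5.2 km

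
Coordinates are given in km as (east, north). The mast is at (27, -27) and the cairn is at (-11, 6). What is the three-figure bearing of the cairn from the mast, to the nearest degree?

Δeast = -11 − 27 = -38.00; Δnorth = 6 − -27 = 33.00.
Bearing = atan2(Δeast, Δnorth) mod 360° = 310.97° ≈ 311°.

311°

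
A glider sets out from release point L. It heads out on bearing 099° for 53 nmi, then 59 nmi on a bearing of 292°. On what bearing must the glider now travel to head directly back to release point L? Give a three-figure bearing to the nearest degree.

170°

Leg 1 (099°, 53 nmi): east 53 sin 99° = 52.35, north 53 cos 99° = -8.29
Leg 2 (292°, 59 nmi): east 59 sin 292° = -54.70, north 59 cos 292° = 22.10
Net displacement: -2.36 east, 13.81 north. Direction back to start is (2.36, -13.81): bearing = atan2(2.36, -13.81) mod 360° = 170.32° ≈ 170°.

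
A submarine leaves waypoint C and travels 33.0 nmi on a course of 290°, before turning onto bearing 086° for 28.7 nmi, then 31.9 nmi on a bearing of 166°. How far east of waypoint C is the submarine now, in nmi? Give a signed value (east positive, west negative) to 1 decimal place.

5.3 nmi

Leg 1 (290°, 33.0 nmi): east 33.0 sin 290° = -31.01, north 33.0 cos 290° = 11.29
Leg 2 (086°, 28.7 nmi): east 28.7 sin 86° = 28.63, north 28.7 cos 86° = 2.00
Leg 3 (166°, 31.9 nmi): east 31.9 sin 166° = 7.72, north 31.9 cos 166° = -30.95
Net east component: 5.34 nmi.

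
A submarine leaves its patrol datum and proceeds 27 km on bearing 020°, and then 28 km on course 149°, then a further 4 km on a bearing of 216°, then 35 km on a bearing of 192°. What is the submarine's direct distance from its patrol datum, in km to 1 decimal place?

Leg 1 (020°, 27 km): east 27 sin 20° = 9.23, north 27 cos 20° = 25.37
Leg 2 (149°, 28 km): east 28 sin 149° = 14.42, north 28 cos 149° = -24.00
Leg 3 (216°, 4 km): east 4 sin 216° = -2.35, north 4 cos 216° = -3.24
Leg 4 (192°, 35 km): east 35 sin 192° = -7.28, north 35 cos 192° = -34.24
Net: 14.03 east, -36.10 north. Distance = √((14.03)² + (-36.10)²) = 38.730 km.

38.7 km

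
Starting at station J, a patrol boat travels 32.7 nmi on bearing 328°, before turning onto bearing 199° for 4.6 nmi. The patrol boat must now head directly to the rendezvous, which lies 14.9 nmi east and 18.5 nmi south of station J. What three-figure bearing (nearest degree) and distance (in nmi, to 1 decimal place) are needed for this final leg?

141°, 53.8 nmi

Leg 1 (328°, 32.7 nmi): east 32.7 sin 328° = -17.33, north 32.7 cos 328° = 27.73
Leg 2 (199°, 4.6 nmi): east 4.6 sin 199° = -1.50, north 4.6 cos 199° = -4.35
Current position: (-18.83, 23.38). Target: (14.9, -18.5). Remaining: Δeast = 33.73, Δnorth = -41.88.
Bearing = atan2(33.73, -41.88) mod 360° = 141.16°; distance = √((33.73)² + (-41.88)²) = 53.773 nmi.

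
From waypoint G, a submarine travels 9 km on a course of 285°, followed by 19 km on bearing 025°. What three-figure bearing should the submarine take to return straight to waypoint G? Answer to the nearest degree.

178°

Leg 1 (285°, 9 km): east 9 sin 285° = -8.69, north 9 cos 285° = 2.33
Leg 2 (025°, 19 km): east 19 sin 25° = 8.03, north 19 cos 25° = 17.22
Net displacement: -0.66 east, 19.55 north. Direction back to start is (0.66, -19.55): bearing = atan2(0.66, -19.55) mod 360° = 178.06° ≈ 178°.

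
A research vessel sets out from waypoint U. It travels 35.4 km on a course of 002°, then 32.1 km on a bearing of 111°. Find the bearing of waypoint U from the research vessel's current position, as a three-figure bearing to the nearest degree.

233°

Leg 1 (002°, 35.4 km): east 35.4 sin 2° = 1.24, north 35.4 cos 2° = 35.38
Leg 2 (111°, 32.1 km): east 32.1 sin 111° = 29.97, north 32.1 cos 111° = -11.50
Net displacement: 31.20 east, 23.87 north. Direction back to start is (-31.20, -23.87): bearing = atan2(-31.20, -23.87) mod 360° = 232.58° ≈ 233°.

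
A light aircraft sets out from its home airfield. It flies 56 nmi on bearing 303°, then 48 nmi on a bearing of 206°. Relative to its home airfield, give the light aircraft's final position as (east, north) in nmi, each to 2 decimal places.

(-68.01, -12.64)

Leg 1 (303°, 56 nmi): east 56 sin 303° = -46.97, north 56 cos 303° = 30.50
Leg 2 (206°, 48 nmi): east 48 sin 206° = -21.04, north 48 cos 206° = -43.14
Summing: -68.01 nmi east, -12.64 nmi north → (-68.01, -12.64).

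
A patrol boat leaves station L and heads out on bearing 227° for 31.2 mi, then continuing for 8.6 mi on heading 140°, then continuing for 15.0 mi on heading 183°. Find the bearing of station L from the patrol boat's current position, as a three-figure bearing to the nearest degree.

Leg 1 (227°, 31.2 mi): east 31.2 sin 227° = -22.82, north 31.2 cos 227° = -21.28
Leg 2 (140°, 8.6 mi): east 8.6 sin 140° = 5.53, north 8.6 cos 140° = -6.59
Leg 3 (183°, 15.0 mi): east 15.0 sin 183° = -0.79, north 15.0 cos 183° = -14.98
Net displacement: -18.08 east, -42.85 north. Direction back to start is (18.08, 42.85): bearing = atan2(18.08, 42.85) mod 360° = 22.87° ≈ 023°.

023°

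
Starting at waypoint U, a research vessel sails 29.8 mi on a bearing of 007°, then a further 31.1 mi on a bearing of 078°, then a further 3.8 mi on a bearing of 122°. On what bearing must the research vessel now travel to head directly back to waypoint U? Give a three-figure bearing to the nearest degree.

Leg 1 (007°, 29.8 mi): east 29.8 sin 7° = 3.63, north 29.8 cos 7° = 29.58
Leg 2 (078°, 31.1 mi): east 31.1 sin 78° = 30.42, north 31.1 cos 78° = 6.47
Leg 3 (122°, 3.8 mi): east 3.8 sin 122° = 3.22, north 3.8 cos 122° = -2.01
Net displacement: 37.27 east, 34.03 north. Direction back to start is (-37.27, -34.03): bearing = atan2(-37.27, -34.03) mod 360° = 227.61° ≈ 228°.

228°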